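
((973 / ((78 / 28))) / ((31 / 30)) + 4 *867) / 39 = 1533824 / 15717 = 97.59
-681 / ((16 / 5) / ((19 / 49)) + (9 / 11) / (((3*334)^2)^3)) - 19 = -98451075816716488026701 / 969778535767935151199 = -101.52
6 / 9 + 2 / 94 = 97 / 141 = 0.69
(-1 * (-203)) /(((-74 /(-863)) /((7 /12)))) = 1226323 /888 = 1380.99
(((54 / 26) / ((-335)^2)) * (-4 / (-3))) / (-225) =-4 / 36473125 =-0.00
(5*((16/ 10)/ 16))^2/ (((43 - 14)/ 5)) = 5/ 116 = 0.04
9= 9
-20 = -20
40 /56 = 5 /7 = 0.71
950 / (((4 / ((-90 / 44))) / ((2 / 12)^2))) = -2375 / 176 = -13.49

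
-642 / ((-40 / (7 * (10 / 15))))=749 / 10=74.90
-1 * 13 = -13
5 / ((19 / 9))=45 / 19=2.37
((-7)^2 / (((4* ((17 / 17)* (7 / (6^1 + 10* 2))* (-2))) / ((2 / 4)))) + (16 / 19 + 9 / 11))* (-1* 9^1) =146187 / 1672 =87.43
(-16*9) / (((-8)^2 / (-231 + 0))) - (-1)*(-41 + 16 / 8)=1923 / 4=480.75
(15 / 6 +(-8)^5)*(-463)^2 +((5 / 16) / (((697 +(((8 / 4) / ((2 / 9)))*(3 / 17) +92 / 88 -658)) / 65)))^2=-108991283030245487343 / 15517186624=-7023907469.26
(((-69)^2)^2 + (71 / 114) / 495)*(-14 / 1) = -8953739466707 / 28215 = -317339694.02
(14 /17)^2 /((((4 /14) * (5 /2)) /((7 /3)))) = 9604 /4335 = 2.22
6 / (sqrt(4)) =3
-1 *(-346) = 346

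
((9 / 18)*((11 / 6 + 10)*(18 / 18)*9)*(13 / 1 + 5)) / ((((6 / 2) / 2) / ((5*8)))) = 25560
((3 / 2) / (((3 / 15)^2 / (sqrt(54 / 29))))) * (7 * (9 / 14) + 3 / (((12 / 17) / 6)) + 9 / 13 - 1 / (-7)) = 315675 * sqrt(174) / 2639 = 1577.89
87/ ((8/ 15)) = 1305/ 8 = 163.12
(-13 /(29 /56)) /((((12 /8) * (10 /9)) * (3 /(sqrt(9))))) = -2184 /145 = -15.06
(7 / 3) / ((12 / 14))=49 / 18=2.72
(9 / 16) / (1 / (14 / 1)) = 63 / 8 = 7.88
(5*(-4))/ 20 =-1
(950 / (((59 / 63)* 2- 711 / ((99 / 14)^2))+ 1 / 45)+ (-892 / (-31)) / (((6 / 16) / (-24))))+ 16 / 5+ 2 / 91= -976149197064 / 509627755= -1915.42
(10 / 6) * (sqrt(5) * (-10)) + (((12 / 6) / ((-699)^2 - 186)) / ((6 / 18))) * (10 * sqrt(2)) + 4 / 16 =-50 * sqrt(5) / 3 + 4 * sqrt(2) / 32561 + 1 / 4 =-37.02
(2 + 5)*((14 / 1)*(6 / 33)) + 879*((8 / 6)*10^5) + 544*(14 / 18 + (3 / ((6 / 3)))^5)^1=11603252621 / 99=117204571.93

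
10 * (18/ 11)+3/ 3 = 191/ 11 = 17.36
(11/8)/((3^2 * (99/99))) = 11/72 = 0.15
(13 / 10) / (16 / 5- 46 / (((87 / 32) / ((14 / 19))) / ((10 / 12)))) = -0.18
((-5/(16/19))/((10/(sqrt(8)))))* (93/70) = -1767* sqrt(2)/1120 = -2.23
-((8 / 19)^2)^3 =-262144 / 47045881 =-0.01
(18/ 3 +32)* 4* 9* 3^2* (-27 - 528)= -6833160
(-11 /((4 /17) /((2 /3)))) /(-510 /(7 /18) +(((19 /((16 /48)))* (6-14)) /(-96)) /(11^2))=316778 /13328961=0.02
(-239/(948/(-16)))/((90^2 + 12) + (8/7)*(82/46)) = 38479/77401830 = 0.00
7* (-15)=-105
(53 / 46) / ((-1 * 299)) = -0.00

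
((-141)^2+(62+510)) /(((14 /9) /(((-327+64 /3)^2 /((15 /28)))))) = 34397405434 /15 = 2293160362.27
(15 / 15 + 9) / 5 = 2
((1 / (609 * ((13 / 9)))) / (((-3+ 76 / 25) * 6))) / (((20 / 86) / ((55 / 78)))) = 11825 / 823368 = 0.01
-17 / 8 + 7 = 39 / 8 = 4.88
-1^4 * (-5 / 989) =5 / 989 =0.01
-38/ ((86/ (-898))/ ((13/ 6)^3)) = 18742607/ 4644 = 4035.88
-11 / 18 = -0.61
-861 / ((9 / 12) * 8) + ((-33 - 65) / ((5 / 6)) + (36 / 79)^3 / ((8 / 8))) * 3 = -496.02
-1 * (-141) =141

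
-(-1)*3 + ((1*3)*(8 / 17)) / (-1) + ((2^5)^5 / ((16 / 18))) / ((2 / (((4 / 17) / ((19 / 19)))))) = 75497499 / 17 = 4441029.35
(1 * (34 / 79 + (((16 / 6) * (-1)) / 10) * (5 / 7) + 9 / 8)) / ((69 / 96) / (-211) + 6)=15289060 / 67171251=0.23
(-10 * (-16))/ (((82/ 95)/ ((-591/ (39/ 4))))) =-5988800/ 533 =-11236.02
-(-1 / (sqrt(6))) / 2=sqrt(6) / 12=0.20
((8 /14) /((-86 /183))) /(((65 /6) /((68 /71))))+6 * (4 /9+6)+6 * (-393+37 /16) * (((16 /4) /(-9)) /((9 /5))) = 46309197733 /75012210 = 617.36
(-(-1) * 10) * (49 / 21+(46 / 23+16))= 610 / 3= 203.33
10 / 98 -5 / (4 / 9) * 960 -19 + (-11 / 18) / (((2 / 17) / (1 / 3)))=-57262771 / 5292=-10820.63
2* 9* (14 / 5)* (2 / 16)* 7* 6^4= 285768 / 5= 57153.60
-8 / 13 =-0.62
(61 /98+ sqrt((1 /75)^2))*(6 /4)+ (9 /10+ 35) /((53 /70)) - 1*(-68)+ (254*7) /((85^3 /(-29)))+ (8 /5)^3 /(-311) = 230686879923491 /1984033985500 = 116.27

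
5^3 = 125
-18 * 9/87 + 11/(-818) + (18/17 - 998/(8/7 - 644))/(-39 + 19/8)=-258788388203/132929192250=-1.95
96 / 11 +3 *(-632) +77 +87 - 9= -19055 / 11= -1732.27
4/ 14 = 2/ 7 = 0.29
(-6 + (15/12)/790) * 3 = -11373/632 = -18.00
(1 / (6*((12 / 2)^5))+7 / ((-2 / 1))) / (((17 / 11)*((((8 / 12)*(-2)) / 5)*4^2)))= 8981225 / 16920576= 0.53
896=896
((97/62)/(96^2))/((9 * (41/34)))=1649/105421824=0.00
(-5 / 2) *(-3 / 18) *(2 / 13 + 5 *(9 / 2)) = 2945 / 312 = 9.44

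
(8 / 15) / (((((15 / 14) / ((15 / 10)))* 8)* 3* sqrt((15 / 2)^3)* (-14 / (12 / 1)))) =-4* sqrt(30) / 16875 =-0.00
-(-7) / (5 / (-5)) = -7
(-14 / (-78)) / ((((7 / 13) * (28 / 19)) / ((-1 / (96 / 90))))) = -95 / 448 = -0.21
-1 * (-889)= 889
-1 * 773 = -773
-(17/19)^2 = -289/361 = -0.80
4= 4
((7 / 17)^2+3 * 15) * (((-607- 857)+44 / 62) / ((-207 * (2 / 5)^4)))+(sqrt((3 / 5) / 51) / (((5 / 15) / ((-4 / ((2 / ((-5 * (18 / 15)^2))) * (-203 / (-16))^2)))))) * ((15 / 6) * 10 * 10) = 552960 * sqrt(85) / 700553+92524304375 / 7418052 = 12480.13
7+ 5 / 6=47 / 6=7.83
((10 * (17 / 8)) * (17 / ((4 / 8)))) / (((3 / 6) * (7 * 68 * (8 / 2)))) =85 / 112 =0.76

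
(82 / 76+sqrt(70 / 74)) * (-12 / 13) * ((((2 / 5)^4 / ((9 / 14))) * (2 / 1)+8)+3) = -5110486 / 463125 - 249292 * sqrt(1295) / 901875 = -20.98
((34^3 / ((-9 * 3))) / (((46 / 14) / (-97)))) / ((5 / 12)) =103139.77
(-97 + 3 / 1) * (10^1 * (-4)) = 3760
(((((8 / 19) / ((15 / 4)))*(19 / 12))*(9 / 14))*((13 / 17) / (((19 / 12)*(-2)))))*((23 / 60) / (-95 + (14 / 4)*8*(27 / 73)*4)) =43654 / 221069275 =0.00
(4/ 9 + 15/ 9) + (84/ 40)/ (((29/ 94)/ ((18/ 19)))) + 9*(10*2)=4675339/ 24795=188.56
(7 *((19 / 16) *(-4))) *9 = -1197 / 4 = -299.25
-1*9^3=-729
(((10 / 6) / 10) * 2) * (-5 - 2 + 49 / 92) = -595 / 276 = -2.16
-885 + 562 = -323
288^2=82944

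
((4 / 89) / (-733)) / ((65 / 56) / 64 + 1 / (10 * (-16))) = -71680 / 13895481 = -0.01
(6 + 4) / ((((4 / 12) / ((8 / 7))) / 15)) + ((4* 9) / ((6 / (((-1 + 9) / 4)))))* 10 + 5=4475 / 7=639.29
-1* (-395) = 395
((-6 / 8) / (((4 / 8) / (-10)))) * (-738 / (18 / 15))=-9225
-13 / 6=-2.17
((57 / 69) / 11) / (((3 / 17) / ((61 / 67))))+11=579086 / 50853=11.39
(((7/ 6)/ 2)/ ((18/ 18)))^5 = 0.07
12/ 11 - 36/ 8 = -75/ 22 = -3.41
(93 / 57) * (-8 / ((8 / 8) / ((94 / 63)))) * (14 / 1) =-272.65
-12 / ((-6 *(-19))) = -0.11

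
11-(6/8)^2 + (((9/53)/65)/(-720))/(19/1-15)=11506299/1102400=10.44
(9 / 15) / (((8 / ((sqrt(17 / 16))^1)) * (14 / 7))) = 3 * sqrt(17) / 320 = 0.04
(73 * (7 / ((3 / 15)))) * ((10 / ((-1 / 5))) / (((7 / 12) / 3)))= -657000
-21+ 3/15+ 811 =3951/5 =790.20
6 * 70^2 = 29400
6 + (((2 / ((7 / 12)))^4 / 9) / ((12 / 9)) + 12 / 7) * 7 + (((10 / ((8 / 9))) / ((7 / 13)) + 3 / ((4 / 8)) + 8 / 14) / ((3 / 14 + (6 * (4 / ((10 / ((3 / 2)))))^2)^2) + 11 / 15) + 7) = 11169263887 / 101080042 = 110.50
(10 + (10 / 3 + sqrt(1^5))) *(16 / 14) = 344 / 21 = 16.38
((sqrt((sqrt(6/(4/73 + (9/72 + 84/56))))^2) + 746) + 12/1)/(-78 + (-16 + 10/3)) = -1137/136 - sqrt(23871)/7412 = -8.38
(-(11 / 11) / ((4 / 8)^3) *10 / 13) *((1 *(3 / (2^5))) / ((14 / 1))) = -15 / 364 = -0.04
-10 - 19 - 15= -44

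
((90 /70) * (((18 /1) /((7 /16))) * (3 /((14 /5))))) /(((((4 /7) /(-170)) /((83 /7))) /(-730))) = 50059458000 /343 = 145945941.69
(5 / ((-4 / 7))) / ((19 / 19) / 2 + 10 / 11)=-385 / 62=-6.21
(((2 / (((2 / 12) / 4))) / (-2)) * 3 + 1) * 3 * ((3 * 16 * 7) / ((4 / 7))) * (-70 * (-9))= -78903720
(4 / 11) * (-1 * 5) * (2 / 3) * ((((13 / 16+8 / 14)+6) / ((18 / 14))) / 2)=-3.48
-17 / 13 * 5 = -85 / 13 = -6.54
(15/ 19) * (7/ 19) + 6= 2271/ 361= 6.29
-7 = -7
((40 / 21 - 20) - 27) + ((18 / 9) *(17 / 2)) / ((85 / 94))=-2761 / 105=-26.30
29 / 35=0.83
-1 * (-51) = 51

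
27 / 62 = 0.44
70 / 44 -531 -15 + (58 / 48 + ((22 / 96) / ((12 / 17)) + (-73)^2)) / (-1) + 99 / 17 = -5869.12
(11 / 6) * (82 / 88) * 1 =41 / 24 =1.71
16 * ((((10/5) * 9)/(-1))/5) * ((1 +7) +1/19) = -44064/95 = -463.83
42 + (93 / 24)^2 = 3649 / 64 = 57.02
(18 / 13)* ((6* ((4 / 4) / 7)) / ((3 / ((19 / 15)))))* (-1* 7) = -228 / 65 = -3.51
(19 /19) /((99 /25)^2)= 625 /9801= 0.06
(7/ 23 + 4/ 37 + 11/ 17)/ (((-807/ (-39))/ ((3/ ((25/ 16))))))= 9564672/ 97290575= 0.10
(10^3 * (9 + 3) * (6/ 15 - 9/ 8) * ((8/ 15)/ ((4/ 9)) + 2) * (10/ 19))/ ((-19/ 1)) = 771.19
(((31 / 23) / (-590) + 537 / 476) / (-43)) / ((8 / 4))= -3636167 / 277750760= -0.01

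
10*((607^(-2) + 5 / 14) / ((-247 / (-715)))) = 26664275 / 2579143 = 10.34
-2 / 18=-1 / 9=-0.11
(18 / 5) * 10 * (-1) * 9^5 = -2125764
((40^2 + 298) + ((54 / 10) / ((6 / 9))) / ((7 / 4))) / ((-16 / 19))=-79078 / 35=-2259.37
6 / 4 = 3 / 2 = 1.50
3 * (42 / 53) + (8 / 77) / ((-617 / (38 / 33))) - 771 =-63867362501 / 83093241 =-768.62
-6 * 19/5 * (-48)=5472/5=1094.40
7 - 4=3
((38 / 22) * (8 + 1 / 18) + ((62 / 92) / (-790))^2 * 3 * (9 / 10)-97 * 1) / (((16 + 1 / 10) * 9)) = -0.57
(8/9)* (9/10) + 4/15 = 16/15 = 1.07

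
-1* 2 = -2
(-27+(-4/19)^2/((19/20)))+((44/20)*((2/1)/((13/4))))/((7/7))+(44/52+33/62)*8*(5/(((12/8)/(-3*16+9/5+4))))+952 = -25904721229/41462655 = -624.77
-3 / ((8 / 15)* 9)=-5 / 8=-0.62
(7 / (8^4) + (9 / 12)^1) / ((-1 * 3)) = -3079 / 12288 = -0.25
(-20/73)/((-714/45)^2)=-1125/1033753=-0.00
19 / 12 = 1.58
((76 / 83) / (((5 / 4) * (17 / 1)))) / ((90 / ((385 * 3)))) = 11704 / 21165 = 0.55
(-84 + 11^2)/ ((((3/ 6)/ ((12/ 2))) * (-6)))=-74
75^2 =5625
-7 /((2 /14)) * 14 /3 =-686 /3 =-228.67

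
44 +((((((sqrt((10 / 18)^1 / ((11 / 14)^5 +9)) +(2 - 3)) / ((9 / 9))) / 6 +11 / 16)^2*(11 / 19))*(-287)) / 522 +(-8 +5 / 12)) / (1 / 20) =-686177605574179 / 6271950870144 - 471625*sqrt(350102690) / 32666410782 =-109.67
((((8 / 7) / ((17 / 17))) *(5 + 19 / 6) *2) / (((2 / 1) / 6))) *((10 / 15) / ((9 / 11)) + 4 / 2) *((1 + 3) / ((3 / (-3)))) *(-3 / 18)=8512 / 81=105.09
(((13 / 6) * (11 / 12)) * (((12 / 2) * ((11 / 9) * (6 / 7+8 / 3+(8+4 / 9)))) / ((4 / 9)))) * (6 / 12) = 593021 / 3024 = 196.10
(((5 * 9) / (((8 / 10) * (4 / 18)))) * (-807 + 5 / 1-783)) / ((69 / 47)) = -50284125 / 184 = -273283.29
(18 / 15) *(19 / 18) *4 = 76 / 15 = 5.07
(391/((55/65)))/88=5083/968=5.25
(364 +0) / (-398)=-182 / 199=-0.91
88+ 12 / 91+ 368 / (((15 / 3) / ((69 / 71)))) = 5157772 / 32305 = 159.66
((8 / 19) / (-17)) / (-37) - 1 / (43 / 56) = -668912 / 513893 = -1.30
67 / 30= 2.23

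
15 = 15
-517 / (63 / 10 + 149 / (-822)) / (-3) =354145 / 12574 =28.16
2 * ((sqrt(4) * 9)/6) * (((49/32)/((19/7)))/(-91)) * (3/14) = -63/7904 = -0.01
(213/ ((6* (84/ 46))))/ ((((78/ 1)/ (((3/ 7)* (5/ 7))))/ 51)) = 138805/ 35672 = 3.89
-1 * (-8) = 8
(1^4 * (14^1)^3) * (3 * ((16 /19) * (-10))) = -1317120 /19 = -69322.11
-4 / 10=-2 / 5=-0.40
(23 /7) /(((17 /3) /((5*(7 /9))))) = 115 /51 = 2.25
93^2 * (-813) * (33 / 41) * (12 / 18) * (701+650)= -208994314914 / 41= -5097422314.98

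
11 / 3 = 3.67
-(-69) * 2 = 138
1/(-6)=-1/6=-0.17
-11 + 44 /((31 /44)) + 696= 23171 /31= 747.45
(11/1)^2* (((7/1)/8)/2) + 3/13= 11059/208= 53.17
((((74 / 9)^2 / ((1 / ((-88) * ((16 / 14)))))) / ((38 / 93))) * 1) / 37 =-1614976 / 3591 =-449.73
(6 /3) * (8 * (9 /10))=72 /5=14.40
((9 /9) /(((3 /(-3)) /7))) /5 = -7 /5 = -1.40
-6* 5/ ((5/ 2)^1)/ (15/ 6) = -24/ 5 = -4.80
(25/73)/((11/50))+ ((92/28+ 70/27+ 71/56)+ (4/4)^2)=9.70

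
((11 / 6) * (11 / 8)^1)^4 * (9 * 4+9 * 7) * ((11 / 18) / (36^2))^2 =285311670611 / 320979616137216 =0.00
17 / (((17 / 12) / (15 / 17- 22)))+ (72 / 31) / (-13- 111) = -4140294 / 16337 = -253.43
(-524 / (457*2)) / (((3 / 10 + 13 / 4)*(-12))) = 1310 / 97341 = 0.01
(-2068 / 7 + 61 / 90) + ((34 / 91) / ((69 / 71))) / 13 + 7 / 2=-356572718 / 1224405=-291.22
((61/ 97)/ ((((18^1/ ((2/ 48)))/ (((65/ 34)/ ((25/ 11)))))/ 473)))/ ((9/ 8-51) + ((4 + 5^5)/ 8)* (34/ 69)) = 94897517/ 23405741100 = 0.00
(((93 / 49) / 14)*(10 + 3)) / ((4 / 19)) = 22971 / 2744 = 8.37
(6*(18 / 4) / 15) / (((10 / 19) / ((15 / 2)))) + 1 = 533 / 20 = 26.65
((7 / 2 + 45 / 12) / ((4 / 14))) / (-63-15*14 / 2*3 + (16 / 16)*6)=-203 / 2976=-0.07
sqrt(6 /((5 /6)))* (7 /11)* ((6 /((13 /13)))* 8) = 2016* sqrt(5) /55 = 81.96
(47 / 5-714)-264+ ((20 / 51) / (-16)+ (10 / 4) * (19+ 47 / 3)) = -899597 / 1020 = -881.96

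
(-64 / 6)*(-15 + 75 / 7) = 320 / 7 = 45.71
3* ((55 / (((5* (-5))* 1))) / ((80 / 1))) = -33 / 400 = -0.08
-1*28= -28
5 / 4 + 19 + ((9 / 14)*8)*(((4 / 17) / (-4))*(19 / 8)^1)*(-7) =1719 / 68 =25.28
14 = 14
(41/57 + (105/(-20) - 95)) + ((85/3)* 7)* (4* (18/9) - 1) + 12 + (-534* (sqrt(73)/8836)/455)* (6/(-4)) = 801* sqrt(73)/4020380 + 98861/76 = 1300.80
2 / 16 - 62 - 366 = -3423 / 8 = -427.88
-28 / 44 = -7 / 11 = -0.64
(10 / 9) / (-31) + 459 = 128051 / 279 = 458.96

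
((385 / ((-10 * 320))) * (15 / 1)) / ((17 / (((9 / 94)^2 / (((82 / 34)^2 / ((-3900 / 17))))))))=18243225 / 475306112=0.04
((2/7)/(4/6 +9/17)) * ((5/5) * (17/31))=0.13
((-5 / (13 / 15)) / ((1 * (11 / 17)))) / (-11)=1275 / 1573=0.81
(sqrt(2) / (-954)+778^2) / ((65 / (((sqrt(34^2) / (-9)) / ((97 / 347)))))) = -7141140632 / 56745+5899* sqrt(2) / 27067365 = -125846.16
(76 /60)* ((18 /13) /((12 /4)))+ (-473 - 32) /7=-32559 /455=-71.56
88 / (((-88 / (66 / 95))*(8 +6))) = -33 / 665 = -0.05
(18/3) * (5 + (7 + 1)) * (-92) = -7176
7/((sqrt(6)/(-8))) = -28 * sqrt(6)/3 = -22.86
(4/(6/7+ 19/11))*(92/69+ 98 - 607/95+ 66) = 13952092/56715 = 246.00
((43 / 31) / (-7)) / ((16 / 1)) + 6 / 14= 1445 / 3472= 0.42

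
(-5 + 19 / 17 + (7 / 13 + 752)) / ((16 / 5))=827265 / 3536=233.96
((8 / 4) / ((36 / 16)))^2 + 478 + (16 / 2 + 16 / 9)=39574 / 81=488.57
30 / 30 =1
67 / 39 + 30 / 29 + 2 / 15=2.89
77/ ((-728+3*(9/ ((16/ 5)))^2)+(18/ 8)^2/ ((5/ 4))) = -98560/ 896281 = -0.11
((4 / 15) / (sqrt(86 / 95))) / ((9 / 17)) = 34 * sqrt(8170) / 5805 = 0.53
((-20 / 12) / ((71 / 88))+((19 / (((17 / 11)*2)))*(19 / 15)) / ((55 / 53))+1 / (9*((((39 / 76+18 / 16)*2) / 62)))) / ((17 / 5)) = 1019748121 / 459830790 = 2.22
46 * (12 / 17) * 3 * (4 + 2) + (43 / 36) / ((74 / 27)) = 2943249 / 5032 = 584.91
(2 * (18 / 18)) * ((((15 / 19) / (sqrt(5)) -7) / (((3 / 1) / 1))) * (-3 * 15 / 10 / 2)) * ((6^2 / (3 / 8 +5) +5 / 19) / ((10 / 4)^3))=477708 / 102125 -204732 * sqrt(5) / 1940375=4.44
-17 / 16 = -1.06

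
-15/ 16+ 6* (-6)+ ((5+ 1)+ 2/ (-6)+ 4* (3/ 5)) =-6929/ 240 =-28.87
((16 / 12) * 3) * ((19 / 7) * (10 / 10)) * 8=608 / 7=86.86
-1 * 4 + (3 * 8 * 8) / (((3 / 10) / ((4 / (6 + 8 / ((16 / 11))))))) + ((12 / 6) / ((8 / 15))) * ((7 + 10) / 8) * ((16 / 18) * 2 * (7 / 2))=74021 / 276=268.19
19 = 19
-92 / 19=-4.84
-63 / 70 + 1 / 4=-13 / 20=-0.65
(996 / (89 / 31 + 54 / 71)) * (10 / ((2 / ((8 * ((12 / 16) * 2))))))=131531760 / 7993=16455.87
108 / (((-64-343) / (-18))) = 1944 / 407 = 4.78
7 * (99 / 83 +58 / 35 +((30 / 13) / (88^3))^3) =719551697173139619682903 / 36068843378047220449280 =19.95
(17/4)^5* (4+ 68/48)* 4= 30042.55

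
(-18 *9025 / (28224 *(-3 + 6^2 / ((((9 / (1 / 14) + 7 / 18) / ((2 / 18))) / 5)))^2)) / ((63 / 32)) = -38130625 / 105326487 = -0.36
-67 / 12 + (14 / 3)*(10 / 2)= 17.75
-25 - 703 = -728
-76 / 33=-2.30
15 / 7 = 2.14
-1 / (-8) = 1 / 8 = 0.12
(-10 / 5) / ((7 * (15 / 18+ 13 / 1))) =-12 / 581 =-0.02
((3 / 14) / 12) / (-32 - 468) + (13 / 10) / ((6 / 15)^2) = 227499 / 28000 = 8.12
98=98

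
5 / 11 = 0.45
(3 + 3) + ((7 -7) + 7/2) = 19/2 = 9.50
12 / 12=1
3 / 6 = 1 / 2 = 0.50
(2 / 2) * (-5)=-5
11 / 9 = 1.22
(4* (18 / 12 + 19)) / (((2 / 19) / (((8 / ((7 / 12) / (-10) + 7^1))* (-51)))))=-2243520 / 49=-45786.12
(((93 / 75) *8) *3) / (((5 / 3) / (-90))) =-40176 / 25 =-1607.04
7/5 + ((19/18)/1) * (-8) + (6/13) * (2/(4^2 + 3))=-77759/11115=-7.00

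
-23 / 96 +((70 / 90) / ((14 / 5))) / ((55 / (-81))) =-685 / 1056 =-0.65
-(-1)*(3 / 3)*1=1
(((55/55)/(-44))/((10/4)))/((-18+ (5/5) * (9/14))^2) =-98/3247695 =-0.00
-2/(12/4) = -2/3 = -0.67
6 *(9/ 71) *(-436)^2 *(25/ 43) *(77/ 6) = 3293413200/ 3053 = 1078746.54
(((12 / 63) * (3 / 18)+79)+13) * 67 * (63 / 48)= 194233 / 24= 8093.04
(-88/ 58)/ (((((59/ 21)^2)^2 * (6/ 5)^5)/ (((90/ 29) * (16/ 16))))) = -1238015625/ 40762802404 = -0.03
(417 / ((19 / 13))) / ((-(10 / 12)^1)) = -32526 / 95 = -342.38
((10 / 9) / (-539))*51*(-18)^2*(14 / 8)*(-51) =234090 / 77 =3040.13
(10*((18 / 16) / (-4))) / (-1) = 45 / 16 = 2.81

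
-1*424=-424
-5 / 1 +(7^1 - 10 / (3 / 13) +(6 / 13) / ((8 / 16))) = -1576 / 39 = -40.41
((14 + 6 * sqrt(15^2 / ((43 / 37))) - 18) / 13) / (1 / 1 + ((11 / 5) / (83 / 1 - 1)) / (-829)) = -1359560 / 4418427 + 10196700 * sqrt(1591) / 63330787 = 6.11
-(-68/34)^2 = -4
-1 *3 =-3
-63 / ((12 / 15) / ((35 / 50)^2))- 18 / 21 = -22089 / 560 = -39.44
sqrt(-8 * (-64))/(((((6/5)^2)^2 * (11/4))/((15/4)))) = 14.88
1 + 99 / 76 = 175 / 76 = 2.30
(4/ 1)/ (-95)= -4/ 95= -0.04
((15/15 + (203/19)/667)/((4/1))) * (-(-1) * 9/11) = 999/4807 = 0.21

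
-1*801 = -801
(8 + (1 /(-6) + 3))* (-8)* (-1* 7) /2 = 910 /3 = 303.33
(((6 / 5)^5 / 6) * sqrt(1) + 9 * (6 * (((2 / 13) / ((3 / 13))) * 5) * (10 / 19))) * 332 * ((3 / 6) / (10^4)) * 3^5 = 14243408307 / 37109375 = 383.82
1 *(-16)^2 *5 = 1280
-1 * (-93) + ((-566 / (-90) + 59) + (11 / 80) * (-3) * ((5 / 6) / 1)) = 227441 / 1440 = 157.95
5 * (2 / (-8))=-1.25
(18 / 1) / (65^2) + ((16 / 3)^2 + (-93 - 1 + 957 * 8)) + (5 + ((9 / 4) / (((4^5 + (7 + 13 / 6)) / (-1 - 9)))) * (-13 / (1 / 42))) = 1793179015213 / 235716975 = 7607.34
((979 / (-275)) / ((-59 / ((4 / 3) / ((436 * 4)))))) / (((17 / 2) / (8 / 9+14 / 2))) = 6319 / 147591450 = 0.00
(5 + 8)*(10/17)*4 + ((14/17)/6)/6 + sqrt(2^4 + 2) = 3*sqrt(2) + 551/18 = 34.85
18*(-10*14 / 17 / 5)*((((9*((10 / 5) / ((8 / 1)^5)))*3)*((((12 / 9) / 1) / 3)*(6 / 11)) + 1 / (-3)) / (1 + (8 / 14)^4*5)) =378174307 / 58738944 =6.44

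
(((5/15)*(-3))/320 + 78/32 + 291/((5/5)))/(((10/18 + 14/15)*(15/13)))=3662061/21440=170.81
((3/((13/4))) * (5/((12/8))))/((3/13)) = 40/3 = 13.33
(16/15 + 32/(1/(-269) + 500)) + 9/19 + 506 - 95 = 412.60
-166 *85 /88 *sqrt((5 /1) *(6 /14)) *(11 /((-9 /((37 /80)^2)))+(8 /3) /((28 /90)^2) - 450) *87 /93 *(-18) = -48818735841829 *sqrt(105) /299425280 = -1670677.85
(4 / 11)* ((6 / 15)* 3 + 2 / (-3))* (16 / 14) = 256 / 1155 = 0.22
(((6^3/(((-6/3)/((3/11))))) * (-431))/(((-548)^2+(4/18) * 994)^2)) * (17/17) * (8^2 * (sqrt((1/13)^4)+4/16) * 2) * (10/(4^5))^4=305754901875/7301215606089078494199808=0.00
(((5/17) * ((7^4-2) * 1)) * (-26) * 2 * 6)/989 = -3742440/16813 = -222.59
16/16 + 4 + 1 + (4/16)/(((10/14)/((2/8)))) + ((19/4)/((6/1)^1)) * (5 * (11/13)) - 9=1363/3120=0.44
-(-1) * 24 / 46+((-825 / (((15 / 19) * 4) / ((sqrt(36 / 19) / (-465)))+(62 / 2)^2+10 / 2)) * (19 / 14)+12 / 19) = 4049375 * sqrt(19) / 3027528+1215795041 / 189004248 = 12.26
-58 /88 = -29 /44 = -0.66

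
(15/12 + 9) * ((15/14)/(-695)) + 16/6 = 61903/23352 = 2.65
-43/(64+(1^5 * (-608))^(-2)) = -15895552/23658497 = -0.67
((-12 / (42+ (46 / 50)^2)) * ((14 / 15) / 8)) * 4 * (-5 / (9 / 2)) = 35000 / 241011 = 0.15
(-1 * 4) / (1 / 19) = -76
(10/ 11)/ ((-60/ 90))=-15/ 11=-1.36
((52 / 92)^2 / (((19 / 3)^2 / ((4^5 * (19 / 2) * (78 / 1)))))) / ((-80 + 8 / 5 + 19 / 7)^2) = 8267750400 / 7836654139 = 1.06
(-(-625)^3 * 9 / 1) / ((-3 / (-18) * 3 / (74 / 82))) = 162597656250 / 41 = 3965796493.90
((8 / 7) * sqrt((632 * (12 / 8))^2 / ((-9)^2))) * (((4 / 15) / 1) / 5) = 10112 / 1575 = 6.42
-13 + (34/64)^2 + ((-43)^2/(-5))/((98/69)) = -68512107/250880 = -273.09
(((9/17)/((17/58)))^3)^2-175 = -81727627480932271/582622237229761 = -140.28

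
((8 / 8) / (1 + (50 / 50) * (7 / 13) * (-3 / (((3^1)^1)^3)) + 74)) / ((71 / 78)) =4563 / 311264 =0.01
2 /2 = 1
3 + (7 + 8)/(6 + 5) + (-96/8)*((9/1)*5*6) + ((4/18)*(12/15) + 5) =-3230.46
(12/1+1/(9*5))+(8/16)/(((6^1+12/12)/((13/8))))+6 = 91417/5040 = 18.14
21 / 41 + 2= 103 / 41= 2.51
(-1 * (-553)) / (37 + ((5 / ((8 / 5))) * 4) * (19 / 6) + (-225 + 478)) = 948 / 565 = 1.68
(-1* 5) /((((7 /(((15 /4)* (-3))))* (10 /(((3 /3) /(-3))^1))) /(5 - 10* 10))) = 1425 /56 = 25.45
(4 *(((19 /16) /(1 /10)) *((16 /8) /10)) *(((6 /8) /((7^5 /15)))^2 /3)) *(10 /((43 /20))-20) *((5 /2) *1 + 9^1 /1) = -48670875 /194342971312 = -0.00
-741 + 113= -628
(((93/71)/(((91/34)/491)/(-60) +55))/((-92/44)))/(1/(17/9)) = -1935502360/89962147997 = -0.02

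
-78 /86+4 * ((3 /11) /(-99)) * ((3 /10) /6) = -0.91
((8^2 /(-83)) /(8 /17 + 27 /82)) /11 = -89216 /1017995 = -0.09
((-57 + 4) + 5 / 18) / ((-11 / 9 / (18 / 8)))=8541 / 88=97.06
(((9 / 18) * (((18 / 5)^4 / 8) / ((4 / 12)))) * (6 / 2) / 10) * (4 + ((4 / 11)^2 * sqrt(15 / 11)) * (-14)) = 17.37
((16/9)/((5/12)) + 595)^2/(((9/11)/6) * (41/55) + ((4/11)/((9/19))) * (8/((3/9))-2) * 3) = 19554113282/2764335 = 7073.71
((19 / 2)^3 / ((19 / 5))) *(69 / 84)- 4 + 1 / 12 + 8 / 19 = 2321723 / 12768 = 181.84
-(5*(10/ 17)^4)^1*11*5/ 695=-550000/ 11609419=-0.05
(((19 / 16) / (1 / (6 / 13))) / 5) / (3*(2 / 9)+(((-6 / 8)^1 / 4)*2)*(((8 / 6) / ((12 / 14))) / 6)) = 513 / 2665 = 0.19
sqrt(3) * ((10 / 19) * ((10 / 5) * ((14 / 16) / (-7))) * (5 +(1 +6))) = -30 * sqrt(3) / 19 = -2.73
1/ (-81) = -1/ 81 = -0.01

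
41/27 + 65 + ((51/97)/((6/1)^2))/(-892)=621588263/9344592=66.52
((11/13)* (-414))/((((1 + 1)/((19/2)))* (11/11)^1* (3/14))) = -100947/13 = -7765.15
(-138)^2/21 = 6348/7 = 906.86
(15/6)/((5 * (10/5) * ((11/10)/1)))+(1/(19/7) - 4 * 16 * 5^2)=-668551/418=-1599.40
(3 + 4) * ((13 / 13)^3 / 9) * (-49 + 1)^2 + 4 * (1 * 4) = 1808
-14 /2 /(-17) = 7 /17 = 0.41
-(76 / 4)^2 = -361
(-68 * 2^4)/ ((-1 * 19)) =1088/ 19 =57.26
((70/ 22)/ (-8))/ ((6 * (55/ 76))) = -133/ 1452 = -0.09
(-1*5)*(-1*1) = 5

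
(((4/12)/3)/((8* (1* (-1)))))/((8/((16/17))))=-1/612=-0.00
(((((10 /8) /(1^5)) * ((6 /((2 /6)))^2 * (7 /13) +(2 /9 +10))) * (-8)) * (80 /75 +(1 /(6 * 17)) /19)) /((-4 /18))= 37241388 /4199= 8869.11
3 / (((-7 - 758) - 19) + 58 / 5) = -15 / 3862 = -0.00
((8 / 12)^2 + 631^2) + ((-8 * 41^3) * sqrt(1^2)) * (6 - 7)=8545765 / 9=949529.44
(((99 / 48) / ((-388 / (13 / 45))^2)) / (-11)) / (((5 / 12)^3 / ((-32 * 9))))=12168 / 29403125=0.00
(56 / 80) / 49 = 1 / 70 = 0.01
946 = 946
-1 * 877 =-877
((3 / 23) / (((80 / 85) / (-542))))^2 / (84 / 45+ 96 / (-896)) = 20057104305 / 6254896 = 3206.62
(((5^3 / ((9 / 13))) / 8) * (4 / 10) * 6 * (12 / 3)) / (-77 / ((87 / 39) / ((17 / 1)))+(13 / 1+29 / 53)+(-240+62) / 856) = -85518680 / 226343163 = -0.38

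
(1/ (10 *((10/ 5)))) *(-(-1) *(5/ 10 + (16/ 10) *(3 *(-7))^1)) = -331/ 200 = -1.66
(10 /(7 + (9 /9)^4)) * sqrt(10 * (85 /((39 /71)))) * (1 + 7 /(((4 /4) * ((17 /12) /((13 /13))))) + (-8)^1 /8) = 175 * sqrt(94146) /221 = 242.97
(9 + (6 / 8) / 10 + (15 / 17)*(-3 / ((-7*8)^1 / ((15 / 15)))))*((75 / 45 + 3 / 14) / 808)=571723 / 26922560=0.02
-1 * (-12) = 12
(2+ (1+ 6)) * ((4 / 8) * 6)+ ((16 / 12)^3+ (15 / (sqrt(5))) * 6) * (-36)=-648 * sqrt(5)- 175 / 3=-1507.31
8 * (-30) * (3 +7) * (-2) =4800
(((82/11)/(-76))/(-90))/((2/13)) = 533/75240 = 0.01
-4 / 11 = -0.36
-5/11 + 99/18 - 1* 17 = -263/22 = -11.95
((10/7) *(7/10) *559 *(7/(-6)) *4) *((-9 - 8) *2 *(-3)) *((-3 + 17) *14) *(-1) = 52152464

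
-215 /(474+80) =-215 /554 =-0.39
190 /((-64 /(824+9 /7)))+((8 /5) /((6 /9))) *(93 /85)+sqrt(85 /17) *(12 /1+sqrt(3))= -232996391 /95200+sqrt(15)+12 *sqrt(5)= -2416.74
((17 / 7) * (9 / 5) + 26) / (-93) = -1063 / 3255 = -0.33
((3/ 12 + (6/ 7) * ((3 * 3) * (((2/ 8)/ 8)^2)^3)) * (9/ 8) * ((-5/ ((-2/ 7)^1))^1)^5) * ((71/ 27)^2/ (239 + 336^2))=7107171744254526875/ 251896327217086464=28.21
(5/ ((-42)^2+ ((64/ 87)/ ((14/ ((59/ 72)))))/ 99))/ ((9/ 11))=3316005/ 957180152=0.00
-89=-89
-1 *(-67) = 67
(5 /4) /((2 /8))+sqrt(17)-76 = -71+sqrt(17) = -66.88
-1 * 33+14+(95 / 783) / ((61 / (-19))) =-909302 / 47763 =-19.04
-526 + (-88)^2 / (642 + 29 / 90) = -29710574 / 57809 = -513.94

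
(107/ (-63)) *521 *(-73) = 4069531/ 63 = 64595.73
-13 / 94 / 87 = -13 / 8178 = -0.00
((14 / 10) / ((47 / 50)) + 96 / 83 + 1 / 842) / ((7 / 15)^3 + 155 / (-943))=-27673003940625 / 655864175992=-42.19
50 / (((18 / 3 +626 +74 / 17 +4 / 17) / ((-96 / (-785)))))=8160 / 849527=0.01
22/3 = 7.33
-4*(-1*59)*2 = 472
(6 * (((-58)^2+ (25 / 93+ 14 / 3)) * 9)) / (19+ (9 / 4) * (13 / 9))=8176.29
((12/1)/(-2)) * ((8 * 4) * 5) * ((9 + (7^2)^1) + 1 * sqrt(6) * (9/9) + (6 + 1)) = -64751.51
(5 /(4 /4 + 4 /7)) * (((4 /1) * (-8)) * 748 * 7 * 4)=-2132480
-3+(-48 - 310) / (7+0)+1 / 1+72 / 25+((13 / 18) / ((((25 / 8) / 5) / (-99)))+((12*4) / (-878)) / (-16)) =-25299923 / 153650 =-164.66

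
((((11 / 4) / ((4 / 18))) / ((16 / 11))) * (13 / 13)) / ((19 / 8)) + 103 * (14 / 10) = 224629 / 1520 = 147.78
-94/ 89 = -1.06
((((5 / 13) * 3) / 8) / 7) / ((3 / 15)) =75 / 728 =0.10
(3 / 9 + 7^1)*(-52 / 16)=-143 / 6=-23.83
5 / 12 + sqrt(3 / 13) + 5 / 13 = sqrt(39) / 13 + 125 / 156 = 1.28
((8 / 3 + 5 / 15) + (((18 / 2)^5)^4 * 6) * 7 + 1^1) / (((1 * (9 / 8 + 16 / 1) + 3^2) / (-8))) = -32679804753945024617344 / 209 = -156362702171985763719.35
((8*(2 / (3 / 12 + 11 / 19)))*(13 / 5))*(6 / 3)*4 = 126464 / 315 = 401.47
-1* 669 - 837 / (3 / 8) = -2901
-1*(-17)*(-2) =-34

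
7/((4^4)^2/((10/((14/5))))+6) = 175/458902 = 0.00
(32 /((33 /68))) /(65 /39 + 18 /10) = 2720 /143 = 19.02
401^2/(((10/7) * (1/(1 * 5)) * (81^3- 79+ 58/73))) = 82169311/77578968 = 1.06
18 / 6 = 3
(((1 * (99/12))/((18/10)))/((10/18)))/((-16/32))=-33/2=-16.50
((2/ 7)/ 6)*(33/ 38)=11/ 266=0.04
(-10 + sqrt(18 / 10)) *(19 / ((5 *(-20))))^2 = -361 / 1000 + 1083 *sqrt(5) / 50000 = -0.31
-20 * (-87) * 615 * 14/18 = 832300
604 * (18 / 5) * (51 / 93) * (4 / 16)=46206 / 155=298.10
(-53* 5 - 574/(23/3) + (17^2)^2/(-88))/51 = -2608879/103224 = -25.27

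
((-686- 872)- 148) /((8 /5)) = -4265 /4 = -1066.25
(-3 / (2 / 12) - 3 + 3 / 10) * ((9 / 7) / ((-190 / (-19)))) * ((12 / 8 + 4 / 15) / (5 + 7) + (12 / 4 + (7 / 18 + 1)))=-338031 / 28000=-12.07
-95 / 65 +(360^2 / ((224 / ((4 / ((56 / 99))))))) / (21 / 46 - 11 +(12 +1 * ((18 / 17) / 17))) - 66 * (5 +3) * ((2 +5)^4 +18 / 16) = -16278107520145 / 12861667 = -1265629.68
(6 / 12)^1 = 1 / 2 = 0.50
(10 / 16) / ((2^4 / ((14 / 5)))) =0.11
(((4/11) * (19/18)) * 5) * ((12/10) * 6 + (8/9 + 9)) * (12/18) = 58444/2673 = 21.86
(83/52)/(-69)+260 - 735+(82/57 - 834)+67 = -28191043/22724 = -1240.58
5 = 5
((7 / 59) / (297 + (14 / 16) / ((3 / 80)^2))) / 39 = 21 / 6345391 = 0.00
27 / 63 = 3 / 7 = 0.43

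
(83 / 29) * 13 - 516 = -13885 / 29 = -478.79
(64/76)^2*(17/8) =544/361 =1.51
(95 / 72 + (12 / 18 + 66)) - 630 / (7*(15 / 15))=-1585 / 72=-22.01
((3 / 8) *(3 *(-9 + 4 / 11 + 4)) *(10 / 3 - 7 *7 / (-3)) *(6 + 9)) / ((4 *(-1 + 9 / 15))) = 677025 / 704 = 961.68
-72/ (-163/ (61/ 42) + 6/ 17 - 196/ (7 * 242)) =4517172/ 7026227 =0.64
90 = 90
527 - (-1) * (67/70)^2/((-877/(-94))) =1132549533/2148650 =527.10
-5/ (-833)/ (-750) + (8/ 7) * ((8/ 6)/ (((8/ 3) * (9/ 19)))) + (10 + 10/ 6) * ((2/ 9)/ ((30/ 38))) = 15148673/ 3373650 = 4.49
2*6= 12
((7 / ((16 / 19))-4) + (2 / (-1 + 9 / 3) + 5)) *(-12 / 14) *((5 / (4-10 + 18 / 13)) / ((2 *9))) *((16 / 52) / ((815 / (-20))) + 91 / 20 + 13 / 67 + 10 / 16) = 111640507 / 39140864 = 2.85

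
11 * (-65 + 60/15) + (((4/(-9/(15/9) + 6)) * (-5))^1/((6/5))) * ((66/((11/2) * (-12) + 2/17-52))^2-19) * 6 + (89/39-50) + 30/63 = 6081264335/2537899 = 2396.18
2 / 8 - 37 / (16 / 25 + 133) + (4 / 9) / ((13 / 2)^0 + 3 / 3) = 23497 / 120276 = 0.20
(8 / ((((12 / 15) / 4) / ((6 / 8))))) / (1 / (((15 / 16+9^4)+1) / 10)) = 315021 / 16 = 19688.81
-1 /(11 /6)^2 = -0.30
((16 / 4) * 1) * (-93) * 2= -744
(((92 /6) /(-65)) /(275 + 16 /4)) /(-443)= 46 /24101415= 0.00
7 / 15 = 0.47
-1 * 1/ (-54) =0.02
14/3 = 4.67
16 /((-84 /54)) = -72 /7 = -10.29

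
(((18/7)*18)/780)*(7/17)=27/1105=0.02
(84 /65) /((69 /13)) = 28 /115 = 0.24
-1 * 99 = -99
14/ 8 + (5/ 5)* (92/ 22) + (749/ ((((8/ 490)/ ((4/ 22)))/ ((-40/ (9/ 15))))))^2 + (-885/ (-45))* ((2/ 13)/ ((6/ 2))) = 17510524213393019/ 56628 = 309220248170.39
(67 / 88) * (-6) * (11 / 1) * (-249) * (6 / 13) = 150147 / 26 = 5774.88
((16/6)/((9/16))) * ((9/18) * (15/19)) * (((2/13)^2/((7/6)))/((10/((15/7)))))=1280/157339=0.01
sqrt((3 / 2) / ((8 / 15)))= 3 * sqrt(5) / 4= 1.68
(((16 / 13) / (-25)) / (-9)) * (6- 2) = 64 / 2925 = 0.02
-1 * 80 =-80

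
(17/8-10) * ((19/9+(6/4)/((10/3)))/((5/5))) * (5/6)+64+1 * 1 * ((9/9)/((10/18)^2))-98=-228323/4800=-47.57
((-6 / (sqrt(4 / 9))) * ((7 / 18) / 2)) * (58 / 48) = -203 / 96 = -2.11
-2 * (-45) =90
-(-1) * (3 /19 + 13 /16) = 295 /304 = 0.97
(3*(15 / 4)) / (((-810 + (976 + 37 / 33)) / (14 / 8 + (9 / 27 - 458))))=-541629 / 17648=-30.69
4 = 4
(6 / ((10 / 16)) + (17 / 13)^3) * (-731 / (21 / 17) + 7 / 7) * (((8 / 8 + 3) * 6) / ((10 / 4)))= -25808648416 / 384475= -67126.99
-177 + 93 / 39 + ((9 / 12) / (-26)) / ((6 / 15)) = -2795 / 16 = -174.69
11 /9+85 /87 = 574 /261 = 2.20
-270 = -270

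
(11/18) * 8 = 44/9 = 4.89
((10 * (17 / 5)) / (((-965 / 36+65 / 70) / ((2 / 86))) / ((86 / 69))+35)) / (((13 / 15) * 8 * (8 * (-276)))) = 1785 / 689388752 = 0.00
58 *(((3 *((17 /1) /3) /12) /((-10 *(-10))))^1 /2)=493 /1200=0.41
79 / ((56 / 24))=237 / 7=33.86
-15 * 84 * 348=-438480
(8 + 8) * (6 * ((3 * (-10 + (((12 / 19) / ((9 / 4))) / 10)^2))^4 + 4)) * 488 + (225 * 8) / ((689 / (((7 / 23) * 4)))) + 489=107681477431049365370180112863557 / 2838570365152198828125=37935109431.50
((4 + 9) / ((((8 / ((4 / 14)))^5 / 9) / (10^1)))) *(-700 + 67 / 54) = -2452645 / 51631104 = -0.05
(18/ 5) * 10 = 36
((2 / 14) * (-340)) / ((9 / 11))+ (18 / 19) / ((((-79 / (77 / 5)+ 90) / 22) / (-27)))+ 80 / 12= -464094692 / 7822395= -59.33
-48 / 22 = -2.18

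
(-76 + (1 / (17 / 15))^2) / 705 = -0.11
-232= -232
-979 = -979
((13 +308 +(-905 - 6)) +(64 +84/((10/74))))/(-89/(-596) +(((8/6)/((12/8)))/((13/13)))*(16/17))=43587864/449525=96.96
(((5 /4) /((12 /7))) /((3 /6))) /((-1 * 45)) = -7 /216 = -0.03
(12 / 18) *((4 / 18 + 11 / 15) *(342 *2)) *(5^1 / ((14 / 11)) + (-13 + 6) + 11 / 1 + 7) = 683012 / 105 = 6504.88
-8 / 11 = -0.73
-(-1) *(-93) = -93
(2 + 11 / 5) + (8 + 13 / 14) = 919 / 70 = 13.13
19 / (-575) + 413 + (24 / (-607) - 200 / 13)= 1803780896 / 4537325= 397.54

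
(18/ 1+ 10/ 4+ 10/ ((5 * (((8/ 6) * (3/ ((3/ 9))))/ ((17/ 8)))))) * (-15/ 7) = -715/ 16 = -44.69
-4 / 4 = -1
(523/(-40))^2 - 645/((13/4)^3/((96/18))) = 248687213/3515200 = 70.75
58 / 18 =29 / 9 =3.22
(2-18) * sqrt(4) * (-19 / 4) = 152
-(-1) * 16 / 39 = 0.41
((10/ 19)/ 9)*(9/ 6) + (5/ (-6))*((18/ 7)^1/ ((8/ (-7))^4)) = -272785/ 233472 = -1.17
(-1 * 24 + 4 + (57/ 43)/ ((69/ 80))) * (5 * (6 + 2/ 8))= -570625/ 989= -576.97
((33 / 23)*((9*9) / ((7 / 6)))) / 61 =16038 / 9821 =1.63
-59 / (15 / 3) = -11.80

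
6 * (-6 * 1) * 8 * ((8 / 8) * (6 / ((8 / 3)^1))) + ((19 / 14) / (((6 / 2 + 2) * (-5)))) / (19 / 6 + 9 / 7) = -3029457 / 4675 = -648.01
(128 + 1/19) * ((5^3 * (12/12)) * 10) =3041250/19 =160065.79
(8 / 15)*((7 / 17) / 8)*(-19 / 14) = -19 / 510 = -0.04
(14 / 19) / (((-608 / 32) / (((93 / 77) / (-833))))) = 186 / 3307843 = 0.00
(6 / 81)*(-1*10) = -20 / 27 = -0.74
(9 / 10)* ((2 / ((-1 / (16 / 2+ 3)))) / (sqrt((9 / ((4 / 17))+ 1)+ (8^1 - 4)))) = -3.01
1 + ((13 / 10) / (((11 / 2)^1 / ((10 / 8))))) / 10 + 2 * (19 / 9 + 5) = 60397 / 3960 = 15.25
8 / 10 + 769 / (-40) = -737 / 40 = -18.42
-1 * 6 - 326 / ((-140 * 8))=-3197 / 560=-5.71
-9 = -9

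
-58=-58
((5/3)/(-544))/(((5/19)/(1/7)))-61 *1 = -696883/11424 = -61.00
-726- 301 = -1027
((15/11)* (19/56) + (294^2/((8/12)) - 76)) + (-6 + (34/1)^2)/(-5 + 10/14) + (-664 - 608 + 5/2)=128040.63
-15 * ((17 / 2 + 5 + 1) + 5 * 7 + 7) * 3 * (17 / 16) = -86445 / 32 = -2701.41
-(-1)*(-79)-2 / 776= -30653 / 388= -79.00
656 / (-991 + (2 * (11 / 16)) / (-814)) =-388352 / 586673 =-0.66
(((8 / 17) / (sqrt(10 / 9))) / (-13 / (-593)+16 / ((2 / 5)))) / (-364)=-593* sqrt(10) / 61191585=-0.00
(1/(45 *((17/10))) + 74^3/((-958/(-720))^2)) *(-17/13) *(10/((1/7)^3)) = -27560413957581260/26844597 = -1026665215.26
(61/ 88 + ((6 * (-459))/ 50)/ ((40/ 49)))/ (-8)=367289/ 44000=8.35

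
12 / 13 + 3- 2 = 25 / 13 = 1.92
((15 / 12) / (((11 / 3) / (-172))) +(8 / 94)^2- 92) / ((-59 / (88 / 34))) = 14640548 / 2215627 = 6.61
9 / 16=0.56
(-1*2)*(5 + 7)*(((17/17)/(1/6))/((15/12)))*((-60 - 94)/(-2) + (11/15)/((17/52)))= -3879744/425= -9128.81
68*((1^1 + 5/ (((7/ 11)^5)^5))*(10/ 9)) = 368380914001866026438355402160/ 12069617576975684107263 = 30521341.02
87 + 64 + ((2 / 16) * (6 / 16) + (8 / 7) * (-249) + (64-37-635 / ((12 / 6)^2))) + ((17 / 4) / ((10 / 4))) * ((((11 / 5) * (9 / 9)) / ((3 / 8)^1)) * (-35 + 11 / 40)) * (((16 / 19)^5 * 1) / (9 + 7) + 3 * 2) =-65237063437769 / 27732308800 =-2352.38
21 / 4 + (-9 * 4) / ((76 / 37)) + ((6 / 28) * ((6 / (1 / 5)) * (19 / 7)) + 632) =2372831 / 3724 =637.17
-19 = -19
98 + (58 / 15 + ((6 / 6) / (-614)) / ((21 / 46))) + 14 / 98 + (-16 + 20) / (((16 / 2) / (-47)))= 1687093 / 21490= 78.51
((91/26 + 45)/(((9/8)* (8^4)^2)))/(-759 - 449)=-97/45600473088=-0.00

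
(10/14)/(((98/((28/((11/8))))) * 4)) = 20/539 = 0.04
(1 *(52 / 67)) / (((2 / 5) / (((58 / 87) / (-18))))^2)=325 / 48843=0.01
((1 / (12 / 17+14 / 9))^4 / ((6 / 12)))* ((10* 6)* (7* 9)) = 517842310545 / 1791490082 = 289.06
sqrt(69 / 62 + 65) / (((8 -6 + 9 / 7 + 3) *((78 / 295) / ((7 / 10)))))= 2891 *sqrt(254138) / 425568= 3.42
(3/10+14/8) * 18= 369/10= 36.90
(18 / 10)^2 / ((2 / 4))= 162 / 25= 6.48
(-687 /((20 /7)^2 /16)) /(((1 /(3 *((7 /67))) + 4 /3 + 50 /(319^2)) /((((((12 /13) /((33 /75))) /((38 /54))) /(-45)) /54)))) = 4359829782 /11940406075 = 0.37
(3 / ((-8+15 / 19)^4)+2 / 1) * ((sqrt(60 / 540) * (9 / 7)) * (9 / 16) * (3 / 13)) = 0.11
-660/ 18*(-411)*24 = 361680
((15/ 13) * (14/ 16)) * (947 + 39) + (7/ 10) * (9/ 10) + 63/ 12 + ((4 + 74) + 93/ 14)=9882633/ 9100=1086.00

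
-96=-96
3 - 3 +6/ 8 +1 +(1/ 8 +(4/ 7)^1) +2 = 249/ 56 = 4.45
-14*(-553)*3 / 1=23226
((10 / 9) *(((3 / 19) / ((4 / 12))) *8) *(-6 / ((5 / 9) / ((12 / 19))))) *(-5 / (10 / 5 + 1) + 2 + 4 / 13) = -18.41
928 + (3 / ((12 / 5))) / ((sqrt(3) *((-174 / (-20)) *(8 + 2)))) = 5 *sqrt(3) / 1044 + 928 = 928.01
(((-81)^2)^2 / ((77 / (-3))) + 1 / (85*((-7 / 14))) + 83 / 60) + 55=-131718539761 / 78540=-1677088.61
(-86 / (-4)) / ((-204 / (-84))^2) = 2107 / 578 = 3.65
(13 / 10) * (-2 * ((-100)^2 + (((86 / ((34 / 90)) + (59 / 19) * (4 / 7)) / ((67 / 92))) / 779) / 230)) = -76705455936772 / 2950209325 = -26000.00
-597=-597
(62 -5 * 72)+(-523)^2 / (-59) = -4934.08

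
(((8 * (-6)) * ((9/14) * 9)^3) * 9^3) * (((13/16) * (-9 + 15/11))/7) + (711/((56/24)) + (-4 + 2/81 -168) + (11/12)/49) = 7343330238403/1222452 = 6007049.96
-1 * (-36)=36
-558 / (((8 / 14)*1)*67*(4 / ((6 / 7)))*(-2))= 837 / 536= 1.56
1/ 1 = 1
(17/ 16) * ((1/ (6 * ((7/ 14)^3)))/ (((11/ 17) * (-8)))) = -289/ 1056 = -0.27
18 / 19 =0.95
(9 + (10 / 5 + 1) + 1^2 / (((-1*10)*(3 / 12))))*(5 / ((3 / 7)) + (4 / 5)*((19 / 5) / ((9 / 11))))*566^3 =36398114464048 / 1125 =32353879523.60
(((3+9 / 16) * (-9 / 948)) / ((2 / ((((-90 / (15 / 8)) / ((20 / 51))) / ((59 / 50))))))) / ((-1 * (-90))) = 2907 / 149152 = 0.02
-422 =-422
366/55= 6.65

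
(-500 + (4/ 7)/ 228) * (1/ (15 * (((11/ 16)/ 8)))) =-25535872/ 65835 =-387.88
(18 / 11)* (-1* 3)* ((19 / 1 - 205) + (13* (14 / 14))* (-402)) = 26568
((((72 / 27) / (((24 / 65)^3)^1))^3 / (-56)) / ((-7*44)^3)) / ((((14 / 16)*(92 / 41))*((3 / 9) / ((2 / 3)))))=849188426353515625 / 9174893669717001633792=0.00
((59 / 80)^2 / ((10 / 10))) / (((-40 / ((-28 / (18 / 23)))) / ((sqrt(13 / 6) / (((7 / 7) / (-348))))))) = -249.20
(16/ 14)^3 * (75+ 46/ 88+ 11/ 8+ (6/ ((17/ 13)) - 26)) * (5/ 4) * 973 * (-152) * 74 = -10382329624320/ 9163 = -1133071005.60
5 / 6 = 0.83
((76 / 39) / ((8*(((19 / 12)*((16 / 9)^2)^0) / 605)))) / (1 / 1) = 1210 / 13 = 93.08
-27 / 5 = -5.40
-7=-7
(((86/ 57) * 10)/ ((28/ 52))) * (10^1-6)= 112.08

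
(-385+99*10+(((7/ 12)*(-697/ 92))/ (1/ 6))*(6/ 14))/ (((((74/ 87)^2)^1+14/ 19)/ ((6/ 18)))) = 5236110573/ 38641840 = 135.50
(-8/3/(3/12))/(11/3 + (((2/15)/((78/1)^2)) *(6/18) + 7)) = -1460160/1460161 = -1.00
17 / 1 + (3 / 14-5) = 171 / 14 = 12.21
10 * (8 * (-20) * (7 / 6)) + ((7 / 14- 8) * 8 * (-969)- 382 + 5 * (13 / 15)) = 167687 / 3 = 55895.67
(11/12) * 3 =11/4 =2.75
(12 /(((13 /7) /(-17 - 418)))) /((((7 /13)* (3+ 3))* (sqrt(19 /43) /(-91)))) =79170* sqrt(817) /19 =119101.73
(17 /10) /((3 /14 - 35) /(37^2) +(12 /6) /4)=3.58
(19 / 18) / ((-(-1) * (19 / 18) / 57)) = 57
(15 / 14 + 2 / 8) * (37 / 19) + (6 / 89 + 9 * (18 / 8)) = 541915 / 23674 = 22.89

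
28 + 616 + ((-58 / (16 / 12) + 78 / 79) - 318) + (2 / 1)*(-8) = 42263 / 158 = 267.49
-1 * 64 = -64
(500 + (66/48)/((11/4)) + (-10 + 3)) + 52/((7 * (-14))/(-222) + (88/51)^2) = 334742505/658022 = 508.71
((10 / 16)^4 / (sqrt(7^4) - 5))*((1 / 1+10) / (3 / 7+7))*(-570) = -1246875 / 425984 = -2.93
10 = 10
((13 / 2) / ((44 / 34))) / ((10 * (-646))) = -13 / 16720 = -0.00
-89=-89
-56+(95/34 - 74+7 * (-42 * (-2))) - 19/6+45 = 25634/51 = 502.63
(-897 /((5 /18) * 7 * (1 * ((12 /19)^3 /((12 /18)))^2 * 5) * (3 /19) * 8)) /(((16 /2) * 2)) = -267267649961 /8360755200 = -31.97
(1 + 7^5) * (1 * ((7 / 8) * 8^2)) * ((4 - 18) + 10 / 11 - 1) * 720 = -9549388800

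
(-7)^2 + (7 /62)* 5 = 3073 /62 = 49.56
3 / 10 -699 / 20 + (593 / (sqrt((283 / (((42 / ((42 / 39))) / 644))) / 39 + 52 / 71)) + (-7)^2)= 287 / 20 + 23127 * sqrt(231086966) / 6509492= 68.36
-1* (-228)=228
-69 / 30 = -23 / 10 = -2.30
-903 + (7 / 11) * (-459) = -13146 / 11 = -1195.09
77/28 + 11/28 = 22/7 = 3.14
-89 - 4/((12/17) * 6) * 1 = -1619/18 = -89.94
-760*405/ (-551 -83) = 153900/ 317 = 485.49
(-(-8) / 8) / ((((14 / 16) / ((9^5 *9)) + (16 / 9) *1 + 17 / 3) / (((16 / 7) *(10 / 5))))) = 136048896 / 221551897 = 0.61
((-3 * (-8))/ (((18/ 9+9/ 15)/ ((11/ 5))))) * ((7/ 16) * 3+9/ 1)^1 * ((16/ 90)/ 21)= 484/ 273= 1.77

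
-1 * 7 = -7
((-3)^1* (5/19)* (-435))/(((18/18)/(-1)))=-6525/19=-343.42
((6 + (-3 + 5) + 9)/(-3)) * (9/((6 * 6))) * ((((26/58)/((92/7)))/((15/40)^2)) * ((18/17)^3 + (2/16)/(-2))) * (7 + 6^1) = -104576017/20818404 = -5.02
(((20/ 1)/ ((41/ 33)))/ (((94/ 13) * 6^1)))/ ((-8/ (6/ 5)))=-429/ 7708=-0.06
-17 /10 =-1.70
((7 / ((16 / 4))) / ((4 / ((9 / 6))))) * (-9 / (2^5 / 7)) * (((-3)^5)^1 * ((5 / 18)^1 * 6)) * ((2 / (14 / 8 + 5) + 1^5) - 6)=-2461.25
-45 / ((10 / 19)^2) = -3249 / 20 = -162.45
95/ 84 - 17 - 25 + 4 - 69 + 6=-8389/ 84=-99.87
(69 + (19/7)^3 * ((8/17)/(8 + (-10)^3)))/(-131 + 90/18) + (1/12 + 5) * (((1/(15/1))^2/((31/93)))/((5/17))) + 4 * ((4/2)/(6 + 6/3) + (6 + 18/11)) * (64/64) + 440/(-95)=63302457609257/2380080087000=26.60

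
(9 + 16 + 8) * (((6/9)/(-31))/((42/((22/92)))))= -121/29946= -0.00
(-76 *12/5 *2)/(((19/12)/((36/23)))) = -41472/115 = -360.63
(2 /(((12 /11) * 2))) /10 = 11 /120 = 0.09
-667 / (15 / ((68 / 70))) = -43.20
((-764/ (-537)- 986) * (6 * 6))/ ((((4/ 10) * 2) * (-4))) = 3965385/ 358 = 11076.49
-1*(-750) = 750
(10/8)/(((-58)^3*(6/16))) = -5/292668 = -0.00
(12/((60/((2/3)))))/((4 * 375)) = 1/11250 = 0.00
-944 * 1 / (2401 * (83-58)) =-0.02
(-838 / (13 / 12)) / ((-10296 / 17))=7123 / 5577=1.28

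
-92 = -92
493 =493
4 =4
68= 68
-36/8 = -9/2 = -4.50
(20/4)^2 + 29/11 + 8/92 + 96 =31302/253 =123.72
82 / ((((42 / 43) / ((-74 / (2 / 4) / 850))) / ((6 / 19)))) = -260924 / 56525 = -4.62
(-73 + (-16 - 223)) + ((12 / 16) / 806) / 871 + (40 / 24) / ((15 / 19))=-7831802029 / 25272936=-309.89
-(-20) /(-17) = -20 /17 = -1.18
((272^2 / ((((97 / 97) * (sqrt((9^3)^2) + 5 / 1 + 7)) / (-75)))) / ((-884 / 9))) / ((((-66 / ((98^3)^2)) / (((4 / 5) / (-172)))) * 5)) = 1445694765570048 / 1518803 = 951864570.70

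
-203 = -203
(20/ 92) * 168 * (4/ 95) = 1.54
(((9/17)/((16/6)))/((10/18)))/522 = 27/39440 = 0.00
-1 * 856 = -856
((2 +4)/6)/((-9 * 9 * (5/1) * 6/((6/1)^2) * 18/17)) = -0.01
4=4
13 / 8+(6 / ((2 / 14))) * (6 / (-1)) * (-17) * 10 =342733 / 8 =42841.62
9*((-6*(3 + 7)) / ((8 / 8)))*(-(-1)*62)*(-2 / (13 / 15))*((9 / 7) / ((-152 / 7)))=-1129950 / 247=-4574.70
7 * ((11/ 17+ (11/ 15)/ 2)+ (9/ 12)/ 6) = 16261/ 2040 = 7.97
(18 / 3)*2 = 12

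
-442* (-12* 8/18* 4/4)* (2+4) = 14144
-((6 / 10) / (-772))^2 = -9 / 14899600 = -0.00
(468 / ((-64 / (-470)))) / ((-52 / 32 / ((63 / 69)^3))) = -19587015 / 12167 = -1609.85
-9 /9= -1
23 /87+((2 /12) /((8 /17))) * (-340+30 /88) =-120.03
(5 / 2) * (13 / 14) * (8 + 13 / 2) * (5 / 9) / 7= 9425 / 3528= 2.67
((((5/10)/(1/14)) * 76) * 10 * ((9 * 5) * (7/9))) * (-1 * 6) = -1117200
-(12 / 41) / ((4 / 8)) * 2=-48 / 41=-1.17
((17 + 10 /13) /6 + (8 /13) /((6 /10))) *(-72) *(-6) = 22392 /13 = 1722.46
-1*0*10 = 0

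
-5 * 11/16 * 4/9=-55/36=-1.53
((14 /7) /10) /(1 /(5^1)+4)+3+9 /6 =191 /42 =4.55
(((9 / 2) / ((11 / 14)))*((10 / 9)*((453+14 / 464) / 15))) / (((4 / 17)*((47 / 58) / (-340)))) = -1063116845 / 3102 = -342719.81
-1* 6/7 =-6/7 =-0.86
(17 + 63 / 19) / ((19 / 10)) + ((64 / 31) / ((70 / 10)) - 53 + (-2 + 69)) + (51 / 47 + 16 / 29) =26.62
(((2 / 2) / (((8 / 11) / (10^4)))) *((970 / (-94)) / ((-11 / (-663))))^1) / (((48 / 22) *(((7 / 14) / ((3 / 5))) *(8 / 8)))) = -442138125 / 94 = -4703597.07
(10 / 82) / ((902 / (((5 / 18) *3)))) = 25 / 221892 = 0.00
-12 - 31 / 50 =-631 / 50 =-12.62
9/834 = 3/278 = 0.01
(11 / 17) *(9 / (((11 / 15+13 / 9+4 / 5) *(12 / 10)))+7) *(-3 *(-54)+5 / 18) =81966181 / 82008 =999.49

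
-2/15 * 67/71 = -134/1065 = -0.13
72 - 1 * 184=-112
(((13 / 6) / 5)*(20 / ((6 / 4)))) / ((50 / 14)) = 364 / 225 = 1.62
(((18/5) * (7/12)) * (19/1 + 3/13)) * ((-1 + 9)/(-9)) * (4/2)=-2800/39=-71.79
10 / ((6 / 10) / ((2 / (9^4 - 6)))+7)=20 / 3947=0.01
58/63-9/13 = 187/819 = 0.23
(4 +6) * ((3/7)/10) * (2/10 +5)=78/35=2.23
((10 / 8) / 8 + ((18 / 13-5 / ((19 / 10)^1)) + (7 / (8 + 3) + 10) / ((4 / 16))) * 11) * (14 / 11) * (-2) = -25143237 / 21736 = -1156.76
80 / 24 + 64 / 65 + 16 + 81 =19757 / 195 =101.32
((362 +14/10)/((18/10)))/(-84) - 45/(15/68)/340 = -11353/3780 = -3.00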